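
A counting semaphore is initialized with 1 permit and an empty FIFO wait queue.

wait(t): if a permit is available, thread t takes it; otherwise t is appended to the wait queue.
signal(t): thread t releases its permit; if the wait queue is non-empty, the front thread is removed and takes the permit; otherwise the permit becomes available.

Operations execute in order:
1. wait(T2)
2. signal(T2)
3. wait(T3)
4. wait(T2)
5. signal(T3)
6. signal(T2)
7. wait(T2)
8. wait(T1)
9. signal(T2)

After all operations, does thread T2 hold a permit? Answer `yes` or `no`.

Step 1: wait(T2) -> count=0 queue=[] holders={T2}
Step 2: signal(T2) -> count=1 queue=[] holders={none}
Step 3: wait(T3) -> count=0 queue=[] holders={T3}
Step 4: wait(T2) -> count=0 queue=[T2] holders={T3}
Step 5: signal(T3) -> count=0 queue=[] holders={T2}
Step 6: signal(T2) -> count=1 queue=[] holders={none}
Step 7: wait(T2) -> count=0 queue=[] holders={T2}
Step 8: wait(T1) -> count=0 queue=[T1] holders={T2}
Step 9: signal(T2) -> count=0 queue=[] holders={T1}
Final holders: {T1} -> T2 not in holders

Answer: no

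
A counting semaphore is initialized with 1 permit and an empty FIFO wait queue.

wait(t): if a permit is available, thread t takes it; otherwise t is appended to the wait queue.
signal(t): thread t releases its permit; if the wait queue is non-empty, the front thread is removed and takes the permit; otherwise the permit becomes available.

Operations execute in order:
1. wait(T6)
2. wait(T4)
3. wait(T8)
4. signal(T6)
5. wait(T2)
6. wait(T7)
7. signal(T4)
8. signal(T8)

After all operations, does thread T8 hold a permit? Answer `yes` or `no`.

Answer: no

Derivation:
Step 1: wait(T6) -> count=0 queue=[] holders={T6}
Step 2: wait(T4) -> count=0 queue=[T4] holders={T6}
Step 3: wait(T8) -> count=0 queue=[T4,T8] holders={T6}
Step 4: signal(T6) -> count=0 queue=[T8] holders={T4}
Step 5: wait(T2) -> count=0 queue=[T8,T2] holders={T4}
Step 6: wait(T7) -> count=0 queue=[T8,T2,T7] holders={T4}
Step 7: signal(T4) -> count=0 queue=[T2,T7] holders={T8}
Step 8: signal(T8) -> count=0 queue=[T7] holders={T2}
Final holders: {T2} -> T8 not in holders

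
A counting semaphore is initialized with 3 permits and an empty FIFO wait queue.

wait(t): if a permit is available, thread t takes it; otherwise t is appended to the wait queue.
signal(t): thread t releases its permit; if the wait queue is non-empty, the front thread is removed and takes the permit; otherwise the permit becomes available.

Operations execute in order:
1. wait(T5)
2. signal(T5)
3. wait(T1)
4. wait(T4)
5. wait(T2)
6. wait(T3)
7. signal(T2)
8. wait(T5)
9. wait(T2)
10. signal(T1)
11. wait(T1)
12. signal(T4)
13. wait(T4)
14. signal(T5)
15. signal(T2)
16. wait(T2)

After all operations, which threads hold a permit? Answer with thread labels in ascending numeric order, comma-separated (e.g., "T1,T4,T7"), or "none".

Step 1: wait(T5) -> count=2 queue=[] holders={T5}
Step 2: signal(T5) -> count=3 queue=[] holders={none}
Step 3: wait(T1) -> count=2 queue=[] holders={T1}
Step 4: wait(T4) -> count=1 queue=[] holders={T1,T4}
Step 5: wait(T2) -> count=0 queue=[] holders={T1,T2,T4}
Step 6: wait(T3) -> count=0 queue=[T3] holders={T1,T2,T4}
Step 7: signal(T2) -> count=0 queue=[] holders={T1,T3,T4}
Step 8: wait(T5) -> count=0 queue=[T5] holders={T1,T3,T4}
Step 9: wait(T2) -> count=0 queue=[T5,T2] holders={T1,T3,T4}
Step 10: signal(T1) -> count=0 queue=[T2] holders={T3,T4,T5}
Step 11: wait(T1) -> count=0 queue=[T2,T1] holders={T3,T4,T5}
Step 12: signal(T4) -> count=0 queue=[T1] holders={T2,T3,T5}
Step 13: wait(T4) -> count=0 queue=[T1,T4] holders={T2,T3,T5}
Step 14: signal(T5) -> count=0 queue=[T4] holders={T1,T2,T3}
Step 15: signal(T2) -> count=0 queue=[] holders={T1,T3,T4}
Step 16: wait(T2) -> count=0 queue=[T2] holders={T1,T3,T4}
Final holders: T1,T3,T4

Answer: T1,T3,T4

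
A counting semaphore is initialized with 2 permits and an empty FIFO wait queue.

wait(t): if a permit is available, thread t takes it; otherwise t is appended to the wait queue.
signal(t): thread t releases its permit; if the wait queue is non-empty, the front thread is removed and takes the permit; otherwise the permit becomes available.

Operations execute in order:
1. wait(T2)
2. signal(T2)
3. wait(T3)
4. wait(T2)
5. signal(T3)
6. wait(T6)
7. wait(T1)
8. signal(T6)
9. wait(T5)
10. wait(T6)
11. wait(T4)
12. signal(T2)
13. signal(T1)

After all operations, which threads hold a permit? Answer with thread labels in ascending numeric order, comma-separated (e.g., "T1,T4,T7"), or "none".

Step 1: wait(T2) -> count=1 queue=[] holders={T2}
Step 2: signal(T2) -> count=2 queue=[] holders={none}
Step 3: wait(T3) -> count=1 queue=[] holders={T3}
Step 4: wait(T2) -> count=0 queue=[] holders={T2,T3}
Step 5: signal(T3) -> count=1 queue=[] holders={T2}
Step 6: wait(T6) -> count=0 queue=[] holders={T2,T6}
Step 7: wait(T1) -> count=0 queue=[T1] holders={T2,T6}
Step 8: signal(T6) -> count=0 queue=[] holders={T1,T2}
Step 9: wait(T5) -> count=0 queue=[T5] holders={T1,T2}
Step 10: wait(T6) -> count=0 queue=[T5,T6] holders={T1,T2}
Step 11: wait(T4) -> count=0 queue=[T5,T6,T4] holders={T1,T2}
Step 12: signal(T2) -> count=0 queue=[T6,T4] holders={T1,T5}
Step 13: signal(T1) -> count=0 queue=[T4] holders={T5,T6}
Final holders: T5,T6

Answer: T5,T6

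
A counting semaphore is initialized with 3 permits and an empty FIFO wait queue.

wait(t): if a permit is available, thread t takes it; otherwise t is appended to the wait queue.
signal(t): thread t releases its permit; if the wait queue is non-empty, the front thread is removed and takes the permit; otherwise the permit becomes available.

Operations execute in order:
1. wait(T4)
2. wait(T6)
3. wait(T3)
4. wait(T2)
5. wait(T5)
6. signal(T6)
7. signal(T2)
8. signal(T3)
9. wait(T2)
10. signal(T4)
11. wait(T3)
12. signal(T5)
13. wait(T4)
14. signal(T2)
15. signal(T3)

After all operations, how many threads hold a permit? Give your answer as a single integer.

Answer: 1

Derivation:
Step 1: wait(T4) -> count=2 queue=[] holders={T4}
Step 2: wait(T6) -> count=1 queue=[] holders={T4,T6}
Step 3: wait(T3) -> count=0 queue=[] holders={T3,T4,T6}
Step 4: wait(T2) -> count=0 queue=[T2] holders={T3,T4,T6}
Step 5: wait(T5) -> count=0 queue=[T2,T5] holders={T3,T4,T6}
Step 6: signal(T6) -> count=0 queue=[T5] holders={T2,T3,T4}
Step 7: signal(T2) -> count=0 queue=[] holders={T3,T4,T5}
Step 8: signal(T3) -> count=1 queue=[] holders={T4,T5}
Step 9: wait(T2) -> count=0 queue=[] holders={T2,T4,T5}
Step 10: signal(T4) -> count=1 queue=[] holders={T2,T5}
Step 11: wait(T3) -> count=0 queue=[] holders={T2,T3,T5}
Step 12: signal(T5) -> count=1 queue=[] holders={T2,T3}
Step 13: wait(T4) -> count=0 queue=[] holders={T2,T3,T4}
Step 14: signal(T2) -> count=1 queue=[] holders={T3,T4}
Step 15: signal(T3) -> count=2 queue=[] holders={T4}
Final holders: {T4} -> 1 thread(s)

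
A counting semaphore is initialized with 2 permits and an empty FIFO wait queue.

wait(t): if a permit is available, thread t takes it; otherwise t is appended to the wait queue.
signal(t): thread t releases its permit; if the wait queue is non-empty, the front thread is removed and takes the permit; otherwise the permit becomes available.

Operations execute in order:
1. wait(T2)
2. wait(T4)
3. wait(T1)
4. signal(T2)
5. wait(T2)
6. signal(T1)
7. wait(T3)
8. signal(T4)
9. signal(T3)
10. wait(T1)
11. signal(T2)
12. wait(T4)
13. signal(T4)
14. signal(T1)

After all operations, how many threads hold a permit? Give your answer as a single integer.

Step 1: wait(T2) -> count=1 queue=[] holders={T2}
Step 2: wait(T4) -> count=0 queue=[] holders={T2,T4}
Step 3: wait(T1) -> count=0 queue=[T1] holders={T2,T4}
Step 4: signal(T2) -> count=0 queue=[] holders={T1,T4}
Step 5: wait(T2) -> count=0 queue=[T2] holders={T1,T4}
Step 6: signal(T1) -> count=0 queue=[] holders={T2,T4}
Step 7: wait(T3) -> count=0 queue=[T3] holders={T2,T4}
Step 8: signal(T4) -> count=0 queue=[] holders={T2,T3}
Step 9: signal(T3) -> count=1 queue=[] holders={T2}
Step 10: wait(T1) -> count=0 queue=[] holders={T1,T2}
Step 11: signal(T2) -> count=1 queue=[] holders={T1}
Step 12: wait(T4) -> count=0 queue=[] holders={T1,T4}
Step 13: signal(T4) -> count=1 queue=[] holders={T1}
Step 14: signal(T1) -> count=2 queue=[] holders={none}
Final holders: {none} -> 0 thread(s)

Answer: 0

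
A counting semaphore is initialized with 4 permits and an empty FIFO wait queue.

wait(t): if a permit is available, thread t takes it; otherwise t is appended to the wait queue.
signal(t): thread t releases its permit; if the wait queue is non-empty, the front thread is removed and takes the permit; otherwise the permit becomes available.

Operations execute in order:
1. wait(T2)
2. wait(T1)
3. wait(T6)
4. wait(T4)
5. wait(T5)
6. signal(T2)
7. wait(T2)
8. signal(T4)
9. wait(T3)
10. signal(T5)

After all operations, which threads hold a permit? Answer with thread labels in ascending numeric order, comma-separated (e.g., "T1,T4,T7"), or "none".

Answer: T1,T2,T3,T6

Derivation:
Step 1: wait(T2) -> count=3 queue=[] holders={T2}
Step 2: wait(T1) -> count=2 queue=[] holders={T1,T2}
Step 3: wait(T6) -> count=1 queue=[] holders={T1,T2,T6}
Step 4: wait(T4) -> count=0 queue=[] holders={T1,T2,T4,T6}
Step 5: wait(T5) -> count=0 queue=[T5] holders={T1,T2,T4,T6}
Step 6: signal(T2) -> count=0 queue=[] holders={T1,T4,T5,T6}
Step 7: wait(T2) -> count=0 queue=[T2] holders={T1,T4,T5,T6}
Step 8: signal(T4) -> count=0 queue=[] holders={T1,T2,T5,T6}
Step 9: wait(T3) -> count=0 queue=[T3] holders={T1,T2,T5,T6}
Step 10: signal(T5) -> count=0 queue=[] holders={T1,T2,T3,T6}
Final holders: T1,T2,T3,T6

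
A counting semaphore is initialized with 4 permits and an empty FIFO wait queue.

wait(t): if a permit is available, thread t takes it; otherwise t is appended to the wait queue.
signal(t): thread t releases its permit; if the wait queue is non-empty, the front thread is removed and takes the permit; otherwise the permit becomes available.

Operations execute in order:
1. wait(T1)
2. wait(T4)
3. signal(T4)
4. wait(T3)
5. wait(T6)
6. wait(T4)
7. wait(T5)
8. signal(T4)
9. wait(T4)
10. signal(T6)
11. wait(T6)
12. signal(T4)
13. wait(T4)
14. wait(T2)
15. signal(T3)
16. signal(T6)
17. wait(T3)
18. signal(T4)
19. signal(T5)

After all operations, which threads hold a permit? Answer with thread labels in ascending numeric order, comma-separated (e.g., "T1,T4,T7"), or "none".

Answer: T1,T2,T3

Derivation:
Step 1: wait(T1) -> count=3 queue=[] holders={T1}
Step 2: wait(T4) -> count=2 queue=[] holders={T1,T4}
Step 3: signal(T4) -> count=3 queue=[] holders={T1}
Step 4: wait(T3) -> count=2 queue=[] holders={T1,T3}
Step 5: wait(T6) -> count=1 queue=[] holders={T1,T3,T6}
Step 6: wait(T4) -> count=0 queue=[] holders={T1,T3,T4,T6}
Step 7: wait(T5) -> count=0 queue=[T5] holders={T1,T3,T4,T6}
Step 8: signal(T4) -> count=0 queue=[] holders={T1,T3,T5,T6}
Step 9: wait(T4) -> count=0 queue=[T4] holders={T1,T3,T5,T6}
Step 10: signal(T6) -> count=0 queue=[] holders={T1,T3,T4,T5}
Step 11: wait(T6) -> count=0 queue=[T6] holders={T1,T3,T4,T5}
Step 12: signal(T4) -> count=0 queue=[] holders={T1,T3,T5,T6}
Step 13: wait(T4) -> count=0 queue=[T4] holders={T1,T3,T5,T6}
Step 14: wait(T2) -> count=0 queue=[T4,T2] holders={T1,T3,T5,T6}
Step 15: signal(T3) -> count=0 queue=[T2] holders={T1,T4,T5,T6}
Step 16: signal(T6) -> count=0 queue=[] holders={T1,T2,T4,T5}
Step 17: wait(T3) -> count=0 queue=[T3] holders={T1,T2,T4,T5}
Step 18: signal(T4) -> count=0 queue=[] holders={T1,T2,T3,T5}
Step 19: signal(T5) -> count=1 queue=[] holders={T1,T2,T3}
Final holders: T1,T2,T3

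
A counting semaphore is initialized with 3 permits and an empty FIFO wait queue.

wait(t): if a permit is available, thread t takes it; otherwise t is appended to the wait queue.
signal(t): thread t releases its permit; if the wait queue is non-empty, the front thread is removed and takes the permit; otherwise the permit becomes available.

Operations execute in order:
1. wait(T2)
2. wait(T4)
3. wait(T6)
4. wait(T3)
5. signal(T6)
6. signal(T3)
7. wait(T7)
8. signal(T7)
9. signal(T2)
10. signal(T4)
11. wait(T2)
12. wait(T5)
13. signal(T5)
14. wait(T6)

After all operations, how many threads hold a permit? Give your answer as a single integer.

Step 1: wait(T2) -> count=2 queue=[] holders={T2}
Step 2: wait(T4) -> count=1 queue=[] holders={T2,T4}
Step 3: wait(T6) -> count=0 queue=[] holders={T2,T4,T6}
Step 4: wait(T3) -> count=0 queue=[T3] holders={T2,T4,T6}
Step 5: signal(T6) -> count=0 queue=[] holders={T2,T3,T4}
Step 6: signal(T3) -> count=1 queue=[] holders={T2,T4}
Step 7: wait(T7) -> count=0 queue=[] holders={T2,T4,T7}
Step 8: signal(T7) -> count=1 queue=[] holders={T2,T4}
Step 9: signal(T2) -> count=2 queue=[] holders={T4}
Step 10: signal(T4) -> count=3 queue=[] holders={none}
Step 11: wait(T2) -> count=2 queue=[] holders={T2}
Step 12: wait(T5) -> count=1 queue=[] holders={T2,T5}
Step 13: signal(T5) -> count=2 queue=[] holders={T2}
Step 14: wait(T6) -> count=1 queue=[] holders={T2,T6}
Final holders: {T2,T6} -> 2 thread(s)

Answer: 2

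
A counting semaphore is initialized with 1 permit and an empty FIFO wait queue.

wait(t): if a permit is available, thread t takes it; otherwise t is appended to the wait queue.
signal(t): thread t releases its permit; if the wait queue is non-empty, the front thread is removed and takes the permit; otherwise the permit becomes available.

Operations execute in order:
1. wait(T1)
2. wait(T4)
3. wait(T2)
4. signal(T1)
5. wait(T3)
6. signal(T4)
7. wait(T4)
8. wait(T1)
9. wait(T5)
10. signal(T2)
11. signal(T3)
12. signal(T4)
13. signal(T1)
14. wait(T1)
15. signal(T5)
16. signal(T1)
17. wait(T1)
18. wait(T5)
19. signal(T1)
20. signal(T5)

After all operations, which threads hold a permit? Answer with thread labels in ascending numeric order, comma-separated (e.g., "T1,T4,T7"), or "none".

Step 1: wait(T1) -> count=0 queue=[] holders={T1}
Step 2: wait(T4) -> count=0 queue=[T4] holders={T1}
Step 3: wait(T2) -> count=0 queue=[T4,T2] holders={T1}
Step 4: signal(T1) -> count=0 queue=[T2] holders={T4}
Step 5: wait(T3) -> count=0 queue=[T2,T3] holders={T4}
Step 6: signal(T4) -> count=0 queue=[T3] holders={T2}
Step 7: wait(T4) -> count=0 queue=[T3,T4] holders={T2}
Step 8: wait(T1) -> count=0 queue=[T3,T4,T1] holders={T2}
Step 9: wait(T5) -> count=0 queue=[T3,T4,T1,T5] holders={T2}
Step 10: signal(T2) -> count=0 queue=[T4,T1,T5] holders={T3}
Step 11: signal(T3) -> count=0 queue=[T1,T5] holders={T4}
Step 12: signal(T4) -> count=0 queue=[T5] holders={T1}
Step 13: signal(T1) -> count=0 queue=[] holders={T5}
Step 14: wait(T1) -> count=0 queue=[T1] holders={T5}
Step 15: signal(T5) -> count=0 queue=[] holders={T1}
Step 16: signal(T1) -> count=1 queue=[] holders={none}
Step 17: wait(T1) -> count=0 queue=[] holders={T1}
Step 18: wait(T5) -> count=0 queue=[T5] holders={T1}
Step 19: signal(T1) -> count=0 queue=[] holders={T5}
Step 20: signal(T5) -> count=1 queue=[] holders={none}
Final holders: none

Answer: none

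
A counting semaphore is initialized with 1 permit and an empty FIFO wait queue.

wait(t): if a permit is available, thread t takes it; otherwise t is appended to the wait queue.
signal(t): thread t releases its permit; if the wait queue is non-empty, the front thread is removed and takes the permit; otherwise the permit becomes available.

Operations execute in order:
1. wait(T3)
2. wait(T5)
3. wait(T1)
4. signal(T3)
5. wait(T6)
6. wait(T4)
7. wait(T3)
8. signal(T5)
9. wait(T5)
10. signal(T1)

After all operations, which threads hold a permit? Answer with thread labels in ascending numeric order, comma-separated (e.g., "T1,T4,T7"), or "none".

Answer: T6

Derivation:
Step 1: wait(T3) -> count=0 queue=[] holders={T3}
Step 2: wait(T5) -> count=0 queue=[T5] holders={T3}
Step 3: wait(T1) -> count=0 queue=[T5,T1] holders={T3}
Step 4: signal(T3) -> count=0 queue=[T1] holders={T5}
Step 5: wait(T6) -> count=0 queue=[T1,T6] holders={T5}
Step 6: wait(T4) -> count=0 queue=[T1,T6,T4] holders={T5}
Step 7: wait(T3) -> count=0 queue=[T1,T6,T4,T3] holders={T5}
Step 8: signal(T5) -> count=0 queue=[T6,T4,T3] holders={T1}
Step 9: wait(T5) -> count=0 queue=[T6,T4,T3,T5] holders={T1}
Step 10: signal(T1) -> count=0 queue=[T4,T3,T5] holders={T6}
Final holders: T6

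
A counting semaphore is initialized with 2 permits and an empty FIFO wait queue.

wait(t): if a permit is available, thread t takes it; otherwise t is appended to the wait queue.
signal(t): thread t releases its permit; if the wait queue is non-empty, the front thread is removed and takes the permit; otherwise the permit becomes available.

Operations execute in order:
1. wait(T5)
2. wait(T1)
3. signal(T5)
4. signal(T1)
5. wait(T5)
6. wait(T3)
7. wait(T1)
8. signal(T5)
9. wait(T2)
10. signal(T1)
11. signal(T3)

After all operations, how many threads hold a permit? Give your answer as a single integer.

Answer: 1

Derivation:
Step 1: wait(T5) -> count=1 queue=[] holders={T5}
Step 2: wait(T1) -> count=0 queue=[] holders={T1,T5}
Step 3: signal(T5) -> count=1 queue=[] holders={T1}
Step 4: signal(T1) -> count=2 queue=[] holders={none}
Step 5: wait(T5) -> count=1 queue=[] holders={T5}
Step 6: wait(T3) -> count=0 queue=[] holders={T3,T5}
Step 7: wait(T1) -> count=0 queue=[T1] holders={T3,T5}
Step 8: signal(T5) -> count=0 queue=[] holders={T1,T3}
Step 9: wait(T2) -> count=0 queue=[T2] holders={T1,T3}
Step 10: signal(T1) -> count=0 queue=[] holders={T2,T3}
Step 11: signal(T3) -> count=1 queue=[] holders={T2}
Final holders: {T2} -> 1 thread(s)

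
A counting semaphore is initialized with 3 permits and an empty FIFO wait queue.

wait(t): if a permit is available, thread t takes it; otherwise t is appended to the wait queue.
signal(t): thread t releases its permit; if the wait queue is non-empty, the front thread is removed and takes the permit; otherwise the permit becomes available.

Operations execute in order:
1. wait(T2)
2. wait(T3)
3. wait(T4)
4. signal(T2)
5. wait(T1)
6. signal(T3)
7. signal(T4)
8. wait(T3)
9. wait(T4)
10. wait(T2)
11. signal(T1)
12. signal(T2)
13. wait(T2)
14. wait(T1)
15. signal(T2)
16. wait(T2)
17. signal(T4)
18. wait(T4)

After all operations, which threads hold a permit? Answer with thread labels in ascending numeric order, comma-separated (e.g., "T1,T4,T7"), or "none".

Answer: T1,T2,T3

Derivation:
Step 1: wait(T2) -> count=2 queue=[] holders={T2}
Step 2: wait(T3) -> count=1 queue=[] holders={T2,T3}
Step 3: wait(T4) -> count=0 queue=[] holders={T2,T3,T4}
Step 4: signal(T2) -> count=1 queue=[] holders={T3,T4}
Step 5: wait(T1) -> count=0 queue=[] holders={T1,T3,T4}
Step 6: signal(T3) -> count=1 queue=[] holders={T1,T4}
Step 7: signal(T4) -> count=2 queue=[] holders={T1}
Step 8: wait(T3) -> count=1 queue=[] holders={T1,T3}
Step 9: wait(T4) -> count=0 queue=[] holders={T1,T3,T4}
Step 10: wait(T2) -> count=0 queue=[T2] holders={T1,T3,T4}
Step 11: signal(T1) -> count=0 queue=[] holders={T2,T3,T4}
Step 12: signal(T2) -> count=1 queue=[] holders={T3,T4}
Step 13: wait(T2) -> count=0 queue=[] holders={T2,T3,T4}
Step 14: wait(T1) -> count=0 queue=[T1] holders={T2,T3,T4}
Step 15: signal(T2) -> count=0 queue=[] holders={T1,T3,T4}
Step 16: wait(T2) -> count=0 queue=[T2] holders={T1,T3,T4}
Step 17: signal(T4) -> count=0 queue=[] holders={T1,T2,T3}
Step 18: wait(T4) -> count=0 queue=[T4] holders={T1,T2,T3}
Final holders: T1,T2,T3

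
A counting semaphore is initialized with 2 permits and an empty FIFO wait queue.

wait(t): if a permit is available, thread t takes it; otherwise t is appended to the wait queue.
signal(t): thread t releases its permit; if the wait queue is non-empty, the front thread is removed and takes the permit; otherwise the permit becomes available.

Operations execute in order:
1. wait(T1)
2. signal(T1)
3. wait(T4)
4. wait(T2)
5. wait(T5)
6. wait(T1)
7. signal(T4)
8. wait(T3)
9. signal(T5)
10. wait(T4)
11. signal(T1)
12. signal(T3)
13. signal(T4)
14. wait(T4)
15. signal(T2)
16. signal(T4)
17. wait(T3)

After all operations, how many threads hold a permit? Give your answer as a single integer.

Answer: 1

Derivation:
Step 1: wait(T1) -> count=1 queue=[] holders={T1}
Step 2: signal(T1) -> count=2 queue=[] holders={none}
Step 3: wait(T4) -> count=1 queue=[] holders={T4}
Step 4: wait(T2) -> count=0 queue=[] holders={T2,T4}
Step 5: wait(T5) -> count=0 queue=[T5] holders={T2,T4}
Step 6: wait(T1) -> count=0 queue=[T5,T1] holders={T2,T4}
Step 7: signal(T4) -> count=0 queue=[T1] holders={T2,T5}
Step 8: wait(T3) -> count=0 queue=[T1,T3] holders={T2,T5}
Step 9: signal(T5) -> count=0 queue=[T3] holders={T1,T2}
Step 10: wait(T4) -> count=0 queue=[T3,T4] holders={T1,T2}
Step 11: signal(T1) -> count=0 queue=[T4] holders={T2,T3}
Step 12: signal(T3) -> count=0 queue=[] holders={T2,T4}
Step 13: signal(T4) -> count=1 queue=[] holders={T2}
Step 14: wait(T4) -> count=0 queue=[] holders={T2,T4}
Step 15: signal(T2) -> count=1 queue=[] holders={T4}
Step 16: signal(T4) -> count=2 queue=[] holders={none}
Step 17: wait(T3) -> count=1 queue=[] holders={T3}
Final holders: {T3} -> 1 thread(s)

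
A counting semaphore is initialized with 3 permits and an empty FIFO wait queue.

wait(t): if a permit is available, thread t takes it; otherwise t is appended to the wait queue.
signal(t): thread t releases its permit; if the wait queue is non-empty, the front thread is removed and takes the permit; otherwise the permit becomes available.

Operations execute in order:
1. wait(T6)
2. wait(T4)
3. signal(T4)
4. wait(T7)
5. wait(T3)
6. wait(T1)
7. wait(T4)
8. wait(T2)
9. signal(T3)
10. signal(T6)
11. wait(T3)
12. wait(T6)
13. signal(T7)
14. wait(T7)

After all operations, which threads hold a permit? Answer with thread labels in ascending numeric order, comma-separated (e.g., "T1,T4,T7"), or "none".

Step 1: wait(T6) -> count=2 queue=[] holders={T6}
Step 2: wait(T4) -> count=1 queue=[] holders={T4,T6}
Step 3: signal(T4) -> count=2 queue=[] holders={T6}
Step 4: wait(T7) -> count=1 queue=[] holders={T6,T7}
Step 5: wait(T3) -> count=0 queue=[] holders={T3,T6,T7}
Step 6: wait(T1) -> count=0 queue=[T1] holders={T3,T6,T7}
Step 7: wait(T4) -> count=0 queue=[T1,T4] holders={T3,T6,T7}
Step 8: wait(T2) -> count=0 queue=[T1,T4,T2] holders={T3,T6,T7}
Step 9: signal(T3) -> count=0 queue=[T4,T2] holders={T1,T6,T7}
Step 10: signal(T6) -> count=0 queue=[T2] holders={T1,T4,T7}
Step 11: wait(T3) -> count=0 queue=[T2,T3] holders={T1,T4,T7}
Step 12: wait(T6) -> count=0 queue=[T2,T3,T6] holders={T1,T4,T7}
Step 13: signal(T7) -> count=0 queue=[T3,T6] holders={T1,T2,T4}
Step 14: wait(T7) -> count=0 queue=[T3,T6,T7] holders={T1,T2,T4}
Final holders: T1,T2,T4

Answer: T1,T2,T4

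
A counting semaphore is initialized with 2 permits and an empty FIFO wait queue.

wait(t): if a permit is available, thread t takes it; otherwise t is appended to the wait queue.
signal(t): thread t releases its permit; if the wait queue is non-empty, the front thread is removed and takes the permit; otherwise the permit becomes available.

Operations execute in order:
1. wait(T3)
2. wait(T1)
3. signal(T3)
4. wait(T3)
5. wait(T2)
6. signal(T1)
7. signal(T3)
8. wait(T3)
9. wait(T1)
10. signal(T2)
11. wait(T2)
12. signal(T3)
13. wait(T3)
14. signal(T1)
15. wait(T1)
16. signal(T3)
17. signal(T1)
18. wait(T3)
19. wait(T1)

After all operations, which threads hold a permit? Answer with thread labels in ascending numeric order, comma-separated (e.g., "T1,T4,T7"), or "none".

Step 1: wait(T3) -> count=1 queue=[] holders={T3}
Step 2: wait(T1) -> count=0 queue=[] holders={T1,T3}
Step 3: signal(T3) -> count=1 queue=[] holders={T1}
Step 4: wait(T3) -> count=0 queue=[] holders={T1,T3}
Step 5: wait(T2) -> count=0 queue=[T2] holders={T1,T3}
Step 6: signal(T1) -> count=0 queue=[] holders={T2,T3}
Step 7: signal(T3) -> count=1 queue=[] holders={T2}
Step 8: wait(T3) -> count=0 queue=[] holders={T2,T3}
Step 9: wait(T1) -> count=0 queue=[T1] holders={T2,T3}
Step 10: signal(T2) -> count=0 queue=[] holders={T1,T3}
Step 11: wait(T2) -> count=0 queue=[T2] holders={T1,T3}
Step 12: signal(T3) -> count=0 queue=[] holders={T1,T2}
Step 13: wait(T3) -> count=0 queue=[T3] holders={T1,T2}
Step 14: signal(T1) -> count=0 queue=[] holders={T2,T3}
Step 15: wait(T1) -> count=0 queue=[T1] holders={T2,T3}
Step 16: signal(T3) -> count=0 queue=[] holders={T1,T2}
Step 17: signal(T1) -> count=1 queue=[] holders={T2}
Step 18: wait(T3) -> count=0 queue=[] holders={T2,T3}
Step 19: wait(T1) -> count=0 queue=[T1] holders={T2,T3}
Final holders: T2,T3

Answer: T2,T3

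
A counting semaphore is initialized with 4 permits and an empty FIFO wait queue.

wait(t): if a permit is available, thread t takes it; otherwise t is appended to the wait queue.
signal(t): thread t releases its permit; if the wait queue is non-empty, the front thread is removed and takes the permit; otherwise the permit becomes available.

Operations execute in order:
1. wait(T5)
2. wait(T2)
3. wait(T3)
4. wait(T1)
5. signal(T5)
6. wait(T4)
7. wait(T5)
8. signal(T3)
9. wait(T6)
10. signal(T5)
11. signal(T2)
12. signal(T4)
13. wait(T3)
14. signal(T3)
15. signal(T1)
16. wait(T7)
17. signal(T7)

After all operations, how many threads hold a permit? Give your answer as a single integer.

Step 1: wait(T5) -> count=3 queue=[] holders={T5}
Step 2: wait(T2) -> count=2 queue=[] holders={T2,T5}
Step 3: wait(T3) -> count=1 queue=[] holders={T2,T3,T5}
Step 4: wait(T1) -> count=0 queue=[] holders={T1,T2,T3,T5}
Step 5: signal(T5) -> count=1 queue=[] holders={T1,T2,T3}
Step 6: wait(T4) -> count=0 queue=[] holders={T1,T2,T3,T4}
Step 7: wait(T5) -> count=0 queue=[T5] holders={T1,T2,T3,T4}
Step 8: signal(T3) -> count=0 queue=[] holders={T1,T2,T4,T5}
Step 9: wait(T6) -> count=0 queue=[T6] holders={T1,T2,T4,T5}
Step 10: signal(T5) -> count=0 queue=[] holders={T1,T2,T4,T6}
Step 11: signal(T2) -> count=1 queue=[] holders={T1,T4,T6}
Step 12: signal(T4) -> count=2 queue=[] holders={T1,T6}
Step 13: wait(T3) -> count=1 queue=[] holders={T1,T3,T6}
Step 14: signal(T3) -> count=2 queue=[] holders={T1,T6}
Step 15: signal(T1) -> count=3 queue=[] holders={T6}
Step 16: wait(T7) -> count=2 queue=[] holders={T6,T7}
Step 17: signal(T7) -> count=3 queue=[] holders={T6}
Final holders: {T6} -> 1 thread(s)

Answer: 1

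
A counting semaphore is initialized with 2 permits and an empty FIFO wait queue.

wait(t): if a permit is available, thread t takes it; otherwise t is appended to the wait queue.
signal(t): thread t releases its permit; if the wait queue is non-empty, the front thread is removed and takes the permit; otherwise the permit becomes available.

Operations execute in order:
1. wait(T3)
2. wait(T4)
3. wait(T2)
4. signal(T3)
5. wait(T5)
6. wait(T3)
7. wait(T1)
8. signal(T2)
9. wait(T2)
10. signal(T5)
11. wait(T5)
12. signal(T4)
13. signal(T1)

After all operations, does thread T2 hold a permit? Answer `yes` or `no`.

Answer: yes

Derivation:
Step 1: wait(T3) -> count=1 queue=[] holders={T3}
Step 2: wait(T4) -> count=0 queue=[] holders={T3,T4}
Step 3: wait(T2) -> count=0 queue=[T2] holders={T3,T4}
Step 4: signal(T3) -> count=0 queue=[] holders={T2,T4}
Step 5: wait(T5) -> count=0 queue=[T5] holders={T2,T4}
Step 6: wait(T3) -> count=0 queue=[T5,T3] holders={T2,T4}
Step 7: wait(T1) -> count=0 queue=[T5,T3,T1] holders={T2,T4}
Step 8: signal(T2) -> count=0 queue=[T3,T1] holders={T4,T5}
Step 9: wait(T2) -> count=0 queue=[T3,T1,T2] holders={T4,T5}
Step 10: signal(T5) -> count=0 queue=[T1,T2] holders={T3,T4}
Step 11: wait(T5) -> count=0 queue=[T1,T2,T5] holders={T3,T4}
Step 12: signal(T4) -> count=0 queue=[T2,T5] holders={T1,T3}
Step 13: signal(T1) -> count=0 queue=[T5] holders={T2,T3}
Final holders: {T2,T3} -> T2 in holders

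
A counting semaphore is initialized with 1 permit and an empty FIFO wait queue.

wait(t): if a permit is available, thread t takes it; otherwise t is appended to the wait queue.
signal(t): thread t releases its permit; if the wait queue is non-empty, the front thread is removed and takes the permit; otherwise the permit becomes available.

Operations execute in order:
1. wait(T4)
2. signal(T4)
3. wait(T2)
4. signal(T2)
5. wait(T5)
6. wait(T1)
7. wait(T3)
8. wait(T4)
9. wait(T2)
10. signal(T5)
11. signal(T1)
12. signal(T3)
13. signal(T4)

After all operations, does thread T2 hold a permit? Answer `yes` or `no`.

Answer: yes

Derivation:
Step 1: wait(T4) -> count=0 queue=[] holders={T4}
Step 2: signal(T4) -> count=1 queue=[] holders={none}
Step 3: wait(T2) -> count=0 queue=[] holders={T2}
Step 4: signal(T2) -> count=1 queue=[] holders={none}
Step 5: wait(T5) -> count=0 queue=[] holders={T5}
Step 6: wait(T1) -> count=0 queue=[T1] holders={T5}
Step 7: wait(T3) -> count=0 queue=[T1,T3] holders={T5}
Step 8: wait(T4) -> count=0 queue=[T1,T3,T4] holders={T5}
Step 9: wait(T2) -> count=0 queue=[T1,T3,T4,T2] holders={T5}
Step 10: signal(T5) -> count=0 queue=[T3,T4,T2] holders={T1}
Step 11: signal(T1) -> count=0 queue=[T4,T2] holders={T3}
Step 12: signal(T3) -> count=0 queue=[T2] holders={T4}
Step 13: signal(T4) -> count=0 queue=[] holders={T2}
Final holders: {T2} -> T2 in holders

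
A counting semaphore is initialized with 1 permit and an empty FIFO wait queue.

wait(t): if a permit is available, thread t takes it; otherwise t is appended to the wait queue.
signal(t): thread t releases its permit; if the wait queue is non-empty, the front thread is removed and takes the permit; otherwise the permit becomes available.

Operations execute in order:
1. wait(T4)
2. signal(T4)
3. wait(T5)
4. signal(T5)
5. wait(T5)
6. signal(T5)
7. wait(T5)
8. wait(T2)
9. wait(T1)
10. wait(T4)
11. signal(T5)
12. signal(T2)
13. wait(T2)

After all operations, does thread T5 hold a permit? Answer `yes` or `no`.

Step 1: wait(T4) -> count=0 queue=[] holders={T4}
Step 2: signal(T4) -> count=1 queue=[] holders={none}
Step 3: wait(T5) -> count=0 queue=[] holders={T5}
Step 4: signal(T5) -> count=1 queue=[] holders={none}
Step 5: wait(T5) -> count=0 queue=[] holders={T5}
Step 6: signal(T5) -> count=1 queue=[] holders={none}
Step 7: wait(T5) -> count=0 queue=[] holders={T5}
Step 8: wait(T2) -> count=0 queue=[T2] holders={T5}
Step 9: wait(T1) -> count=0 queue=[T2,T1] holders={T5}
Step 10: wait(T4) -> count=0 queue=[T2,T1,T4] holders={T5}
Step 11: signal(T5) -> count=0 queue=[T1,T4] holders={T2}
Step 12: signal(T2) -> count=0 queue=[T4] holders={T1}
Step 13: wait(T2) -> count=0 queue=[T4,T2] holders={T1}
Final holders: {T1} -> T5 not in holders

Answer: no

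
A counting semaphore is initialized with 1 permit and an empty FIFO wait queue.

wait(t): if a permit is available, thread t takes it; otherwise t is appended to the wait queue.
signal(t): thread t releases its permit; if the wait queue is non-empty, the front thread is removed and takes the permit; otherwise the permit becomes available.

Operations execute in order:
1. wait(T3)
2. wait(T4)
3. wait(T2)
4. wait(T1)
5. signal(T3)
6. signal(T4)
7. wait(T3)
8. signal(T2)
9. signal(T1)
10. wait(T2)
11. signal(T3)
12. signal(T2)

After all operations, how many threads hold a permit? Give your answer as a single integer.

Step 1: wait(T3) -> count=0 queue=[] holders={T3}
Step 2: wait(T4) -> count=0 queue=[T4] holders={T3}
Step 3: wait(T2) -> count=0 queue=[T4,T2] holders={T3}
Step 4: wait(T1) -> count=0 queue=[T4,T2,T1] holders={T3}
Step 5: signal(T3) -> count=0 queue=[T2,T1] holders={T4}
Step 6: signal(T4) -> count=0 queue=[T1] holders={T2}
Step 7: wait(T3) -> count=0 queue=[T1,T3] holders={T2}
Step 8: signal(T2) -> count=0 queue=[T3] holders={T1}
Step 9: signal(T1) -> count=0 queue=[] holders={T3}
Step 10: wait(T2) -> count=0 queue=[T2] holders={T3}
Step 11: signal(T3) -> count=0 queue=[] holders={T2}
Step 12: signal(T2) -> count=1 queue=[] holders={none}
Final holders: {none} -> 0 thread(s)

Answer: 0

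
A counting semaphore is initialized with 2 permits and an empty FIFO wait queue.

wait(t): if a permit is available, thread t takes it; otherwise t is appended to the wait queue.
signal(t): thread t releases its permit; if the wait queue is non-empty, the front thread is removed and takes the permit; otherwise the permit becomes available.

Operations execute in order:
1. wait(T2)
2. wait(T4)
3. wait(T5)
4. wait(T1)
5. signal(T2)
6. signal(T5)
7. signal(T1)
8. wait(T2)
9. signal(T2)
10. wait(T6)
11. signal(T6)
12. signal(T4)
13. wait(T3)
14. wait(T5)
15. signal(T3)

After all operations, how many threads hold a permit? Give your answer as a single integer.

Step 1: wait(T2) -> count=1 queue=[] holders={T2}
Step 2: wait(T4) -> count=0 queue=[] holders={T2,T4}
Step 3: wait(T5) -> count=0 queue=[T5] holders={T2,T4}
Step 4: wait(T1) -> count=0 queue=[T5,T1] holders={T2,T4}
Step 5: signal(T2) -> count=0 queue=[T1] holders={T4,T5}
Step 6: signal(T5) -> count=0 queue=[] holders={T1,T4}
Step 7: signal(T1) -> count=1 queue=[] holders={T4}
Step 8: wait(T2) -> count=0 queue=[] holders={T2,T4}
Step 9: signal(T2) -> count=1 queue=[] holders={T4}
Step 10: wait(T6) -> count=0 queue=[] holders={T4,T6}
Step 11: signal(T6) -> count=1 queue=[] holders={T4}
Step 12: signal(T4) -> count=2 queue=[] holders={none}
Step 13: wait(T3) -> count=1 queue=[] holders={T3}
Step 14: wait(T5) -> count=0 queue=[] holders={T3,T5}
Step 15: signal(T3) -> count=1 queue=[] holders={T5}
Final holders: {T5} -> 1 thread(s)

Answer: 1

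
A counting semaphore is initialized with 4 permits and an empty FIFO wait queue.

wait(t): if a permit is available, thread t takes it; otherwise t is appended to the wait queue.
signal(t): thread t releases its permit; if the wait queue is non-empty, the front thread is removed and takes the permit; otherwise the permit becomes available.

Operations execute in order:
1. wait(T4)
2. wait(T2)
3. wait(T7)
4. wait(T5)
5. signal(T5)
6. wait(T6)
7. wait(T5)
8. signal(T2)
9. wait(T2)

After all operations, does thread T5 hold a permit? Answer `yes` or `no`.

Answer: yes

Derivation:
Step 1: wait(T4) -> count=3 queue=[] holders={T4}
Step 2: wait(T2) -> count=2 queue=[] holders={T2,T4}
Step 3: wait(T7) -> count=1 queue=[] holders={T2,T4,T7}
Step 4: wait(T5) -> count=0 queue=[] holders={T2,T4,T5,T7}
Step 5: signal(T5) -> count=1 queue=[] holders={T2,T4,T7}
Step 6: wait(T6) -> count=0 queue=[] holders={T2,T4,T6,T7}
Step 7: wait(T5) -> count=0 queue=[T5] holders={T2,T4,T6,T7}
Step 8: signal(T2) -> count=0 queue=[] holders={T4,T5,T6,T7}
Step 9: wait(T2) -> count=0 queue=[T2] holders={T4,T5,T6,T7}
Final holders: {T4,T5,T6,T7} -> T5 in holders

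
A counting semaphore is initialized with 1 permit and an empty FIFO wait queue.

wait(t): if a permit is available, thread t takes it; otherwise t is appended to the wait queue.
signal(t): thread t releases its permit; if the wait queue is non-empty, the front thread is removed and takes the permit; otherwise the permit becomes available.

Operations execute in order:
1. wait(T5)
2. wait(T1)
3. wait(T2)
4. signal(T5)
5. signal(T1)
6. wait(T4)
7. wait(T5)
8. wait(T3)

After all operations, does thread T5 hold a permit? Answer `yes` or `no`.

Step 1: wait(T5) -> count=0 queue=[] holders={T5}
Step 2: wait(T1) -> count=0 queue=[T1] holders={T5}
Step 3: wait(T2) -> count=0 queue=[T1,T2] holders={T5}
Step 4: signal(T5) -> count=0 queue=[T2] holders={T1}
Step 5: signal(T1) -> count=0 queue=[] holders={T2}
Step 6: wait(T4) -> count=0 queue=[T4] holders={T2}
Step 7: wait(T5) -> count=0 queue=[T4,T5] holders={T2}
Step 8: wait(T3) -> count=0 queue=[T4,T5,T3] holders={T2}
Final holders: {T2} -> T5 not in holders

Answer: no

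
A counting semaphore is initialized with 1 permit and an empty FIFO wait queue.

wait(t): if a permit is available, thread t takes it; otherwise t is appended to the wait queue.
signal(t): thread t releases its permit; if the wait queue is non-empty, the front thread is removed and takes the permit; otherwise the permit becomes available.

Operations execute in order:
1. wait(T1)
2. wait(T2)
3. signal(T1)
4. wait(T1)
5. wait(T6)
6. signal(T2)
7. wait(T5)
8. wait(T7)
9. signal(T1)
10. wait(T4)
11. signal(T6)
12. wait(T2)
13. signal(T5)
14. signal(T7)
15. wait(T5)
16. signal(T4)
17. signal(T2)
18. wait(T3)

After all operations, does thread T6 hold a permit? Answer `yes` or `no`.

Answer: no

Derivation:
Step 1: wait(T1) -> count=0 queue=[] holders={T1}
Step 2: wait(T2) -> count=0 queue=[T2] holders={T1}
Step 3: signal(T1) -> count=0 queue=[] holders={T2}
Step 4: wait(T1) -> count=0 queue=[T1] holders={T2}
Step 5: wait(T6) -> count=0 queue=[T1,T6] holders={T2}
Step 6: signal(T2) -> count=0 queue=[T6] holders={T1}
Step 7: wait(T5) -> count=0 queue=[T6,T5] holders={T1}
Step 8: wait(T7) -> count=0 queue=[T6,T5,T7] holders={T1}
Step 9: signal(T1) -> count=0 queue=[T5,T7] holders={T6}
Step 10: wait(T4) -> count=0 queue=[T5,T7,T4] holders={T6}
Step 11: signal(T6) -> count=0 queue=[T7,T4] holders={T5}
Step 12: wait(T2) -> count=0 queue=[T7,T4,T2] holders={T5}
Step 13: signal(T5) -> count=0 queue=[T4,T2] holders={T7}
Step 14: signal(T7) -> count=0 queue=[T2] holders={T4}
Step 15: wait(T5) -> count=0 queue=[T2,T5] holders={T4}
Step 16: signal(T4) -> count=0 queue=[T5] holders={T2}
Step 17: signal(T2) -> count=0 queue=[] holders={T5}
Step 18: wait(T3) -> count=0 queue=[T3] holders={T5}
Final holders: {T5} -> T6 not in holders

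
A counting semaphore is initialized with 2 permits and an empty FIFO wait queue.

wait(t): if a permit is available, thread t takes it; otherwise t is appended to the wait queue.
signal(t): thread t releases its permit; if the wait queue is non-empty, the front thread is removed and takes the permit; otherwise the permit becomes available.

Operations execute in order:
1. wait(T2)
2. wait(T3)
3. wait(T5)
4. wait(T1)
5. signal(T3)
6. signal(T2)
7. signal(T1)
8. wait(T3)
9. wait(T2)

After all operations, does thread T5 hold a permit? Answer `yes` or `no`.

Answer: yes

Derivation:
Step 1: wait(T2) -> count=1 queue=[] holders={T2}
Step 2: wait(T3) -> count=0 queue=[] holders={T2,T3}
Step 3: wait(T5) -> count=0 queue=[T5] holders={T2,T3}
Step 4: wait(T1) -> count=0 queue=[T5,T1] holders={T2,T3}
Step 5: signal(T3) -> count=0 queue=[T1] holders={T2,T5}
Step 6: signal(T2) -> count=0 queue=[] holders={T1,T5}
Step 7: signal(T1) -> count=1 queue=[] holders={T5}
Step 8: wait(T3) -> count=0 queue=[] holders={T3,T5}
Step 9: wait(T2) -> count=0 queue=[T2] holders={T3,T5}
Final holders: {T3,T5} -> T5 in holders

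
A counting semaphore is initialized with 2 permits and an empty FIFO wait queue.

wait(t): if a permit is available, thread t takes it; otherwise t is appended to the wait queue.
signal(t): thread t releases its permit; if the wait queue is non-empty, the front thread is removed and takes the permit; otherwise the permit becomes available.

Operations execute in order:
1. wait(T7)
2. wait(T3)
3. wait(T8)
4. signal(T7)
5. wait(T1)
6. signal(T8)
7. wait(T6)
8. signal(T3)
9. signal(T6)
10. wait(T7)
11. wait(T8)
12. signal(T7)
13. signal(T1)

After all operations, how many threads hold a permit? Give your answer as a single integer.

Answer: 1

Derivation:
Step 1: wait(T7) -> count=1 queue=[] holders={T7}
Step 2: wait(T3) -> count=0 queue=[] holders={T3,T7}
Step 3: wait(T8) -> count=0 queue=[T8] holders={T3,T7}
Step 4: signal(T7) -> count=0 queue=[] holders={T3,T8}
Step 5: wait(T1) -> count=0 queue=[T1] holders={T3,T8}
Step 6: signal(T8) -> count=0 queue=[] holders={T1,T3}
Step 7: wait(T6) -> count=0 queue=[T6] holders={T1,T3}
Step 8: signal(T3) -> count=0 queue=[] holders={T1,T6}
Step 9: signal(T6) -> count=1 queue=[] holders={T1}
Step 10: wait(T7) -> count=0 queue=[] holders={T1,T7}
Step 11: wait(T8) -> count=0 queue=[T8] holders={T1,T7}
Step 12: signal(T7) -> count=0 queue=[] holders={T1,T8}
Step 13: signal(T1) -> count=1 queue=[] holders={T8}
Final holders: {T8} -> 1 thread(s)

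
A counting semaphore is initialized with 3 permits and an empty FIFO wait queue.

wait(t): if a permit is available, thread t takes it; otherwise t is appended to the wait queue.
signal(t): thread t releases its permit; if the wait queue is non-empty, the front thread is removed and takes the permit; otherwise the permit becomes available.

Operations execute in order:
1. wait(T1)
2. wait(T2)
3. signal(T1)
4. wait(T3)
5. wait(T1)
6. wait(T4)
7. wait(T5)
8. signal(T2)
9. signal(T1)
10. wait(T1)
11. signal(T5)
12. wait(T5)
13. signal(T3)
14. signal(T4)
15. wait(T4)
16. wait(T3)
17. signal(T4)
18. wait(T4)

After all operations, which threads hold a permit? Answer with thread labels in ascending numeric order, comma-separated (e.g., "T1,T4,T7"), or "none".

Answer: T1,T3,T5

Derivation:
Step 1: wait(T1) -> count=2 queue=[] holders={T1}
Step 2: wait(T2) -> count=1 queue=[] holders={T1,T2}
Step 3: signal(T1) -> count=2 queue=[] holders={T2}
Step 4: wait(T3) -> count=1 queue=[] holders={T2,T3}
Step 5: wait(T1) -> count=0 queue=[] holders={T1,T2,T3}
Step 6: wait(T4) -> count=0 queue=[T4] holders={T1,T2,T3}
Step 7: wait(T5) -> count=0 queue=[T4,T5] holders={T1,T2,T3}
Step 8: signal(T2) -> count=0 queue=[T5] holders={T1,T3,T4}
Step 9: signal(T1) -> count=0 queue=[] holders={T3,T4,T5}
Step 10: wait(T1) -> count=0 queue=[T1] holders={T3,T4,T5}
Step 11: signal(T5) -> count=0 queue=[] holders={T1,T3,T4}
Step 12: wait(T5) -> count=0 queue=[T5] holders={T1,T3,T4}
Step 13: signal(T3) -> count=0 queue=[] holders={T1,T4,T5}
Step 14: signal(T4) -> count=1 queue=[] holders={T1,T5}
Step 15: wait(T4) -> count=0 queue=[] holders={T1,T4,T5}
Step 16: wait(T3) -> count=0 queue=[T3] holders={T1,T4,T5}
Step 17: signal(T4) -> count=0 queue=[] holders={T1,T3,T5}
Step 18: wait(T4) -> count=0 queue=[T4] holders={T1,T3,T5}
Final holders: T1,T3,T5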